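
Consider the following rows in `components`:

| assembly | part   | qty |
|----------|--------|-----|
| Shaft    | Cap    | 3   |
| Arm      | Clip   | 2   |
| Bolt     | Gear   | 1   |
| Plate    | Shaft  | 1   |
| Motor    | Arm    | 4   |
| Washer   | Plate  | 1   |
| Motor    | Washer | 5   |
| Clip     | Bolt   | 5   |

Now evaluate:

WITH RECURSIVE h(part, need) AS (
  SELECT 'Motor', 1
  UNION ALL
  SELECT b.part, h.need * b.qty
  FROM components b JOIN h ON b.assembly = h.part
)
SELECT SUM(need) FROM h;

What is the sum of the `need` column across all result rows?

123

Base: (Motor, need=1).
Iteration 1: components of {Motor} -> Arm = 1*4 = 4, Washer = 1*5 = 5.
Iteration 2: components of {Arm,Washer} -> Clip = 4*2 = 8, Plate = 5*1 = 5.
Iteration 3: components of {Clip,Plate} -> Bolt = 8*5 = 40, Shaft = 5*1 = 5.
Iteration 4: components of {Bolt,Shaft} -> Cap = 5*3 = 15, Gear = 40*1 = 40.
Iteration 5: no further components; recursion stops.
SUM(need) = 1 + 4 + 5 + 8 + 5 + 40 + 5 + 40 + 15 = 123.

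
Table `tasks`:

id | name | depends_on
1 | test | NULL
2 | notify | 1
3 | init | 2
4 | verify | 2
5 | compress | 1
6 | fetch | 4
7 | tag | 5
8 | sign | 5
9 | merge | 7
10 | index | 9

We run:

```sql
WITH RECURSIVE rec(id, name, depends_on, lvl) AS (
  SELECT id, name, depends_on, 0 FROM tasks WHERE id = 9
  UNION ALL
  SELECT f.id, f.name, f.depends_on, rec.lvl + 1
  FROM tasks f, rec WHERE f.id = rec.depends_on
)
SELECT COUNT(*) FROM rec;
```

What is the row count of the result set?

4

Base: id=9 (merge), depends_on=7, lvl 0.
Iteration 1: join on id=7 -> tag (id 7, depends_on=5, lvl 1).
Iteration 2: join on id=5 -> compress (id 5, depends_on=1, lvl 2).
Iteration 3: join on id=1 -> test (id 1, depends_on=NULL, lvl 3).
Iteration 4: depends_on is NULL; no match; recursion stops.
Total rows emitted: 4.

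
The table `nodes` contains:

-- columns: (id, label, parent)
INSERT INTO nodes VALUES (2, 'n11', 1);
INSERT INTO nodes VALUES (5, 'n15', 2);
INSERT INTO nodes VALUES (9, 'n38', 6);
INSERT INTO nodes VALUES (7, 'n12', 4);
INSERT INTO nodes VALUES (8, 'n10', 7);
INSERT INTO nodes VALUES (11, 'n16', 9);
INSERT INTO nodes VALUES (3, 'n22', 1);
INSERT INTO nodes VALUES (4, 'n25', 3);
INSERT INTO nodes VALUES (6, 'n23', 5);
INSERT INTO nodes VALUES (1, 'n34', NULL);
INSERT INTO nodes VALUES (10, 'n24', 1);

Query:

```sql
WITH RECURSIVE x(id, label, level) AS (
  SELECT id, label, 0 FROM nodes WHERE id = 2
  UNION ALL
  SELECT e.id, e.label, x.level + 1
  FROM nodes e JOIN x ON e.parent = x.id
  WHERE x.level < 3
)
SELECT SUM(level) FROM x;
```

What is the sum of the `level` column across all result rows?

Base: id=2 (n11) at level 0.
Iteration 1: rows with parent in {2} -> n15 (id 5, level 1).
Iteration 2: rows with parent in {5} -> n23 (id 6, level 2).
Iteration 3: rows with parent in {6} -> n38 (id 9, level 3).
Iteration 4: level < 3 fails for all current rows; recursion stops.
SUM(level) = 0 + 1 + 2 + 3 = 6.

6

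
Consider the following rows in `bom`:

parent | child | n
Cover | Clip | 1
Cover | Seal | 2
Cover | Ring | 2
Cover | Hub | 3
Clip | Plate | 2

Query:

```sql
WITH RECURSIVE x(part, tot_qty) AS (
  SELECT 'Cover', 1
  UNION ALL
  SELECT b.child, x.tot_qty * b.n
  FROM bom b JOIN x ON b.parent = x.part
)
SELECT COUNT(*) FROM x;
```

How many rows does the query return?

6

Base: (Cover, tot_qty=1).
Iteration 1: components of {Cover} -> Clip = 1*1 = 1, Hub = 1*3 = 3, Ring = 1*2 = 2, Seal = 1*2 = 2.
Iteration 2: components of {Clip,Hub,Ring,Seal} -> Plate = 1*2 = 2.
Iteration 3: no further components; recursion stops.
Total rows emitted: 6.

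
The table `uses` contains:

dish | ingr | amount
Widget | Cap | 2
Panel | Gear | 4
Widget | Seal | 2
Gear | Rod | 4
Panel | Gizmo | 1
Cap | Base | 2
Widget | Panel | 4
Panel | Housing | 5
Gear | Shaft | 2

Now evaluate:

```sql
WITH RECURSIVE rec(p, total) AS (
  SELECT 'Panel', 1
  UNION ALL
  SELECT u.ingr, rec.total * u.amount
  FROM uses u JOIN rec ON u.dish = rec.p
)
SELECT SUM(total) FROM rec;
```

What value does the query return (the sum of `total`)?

35

Base: (Panel, total=1).
Iteration 1: components of {Panel} -> Gear = 1*4 = 4, Gizmo = 1*1 = 1, Housing = 1*5 = 5.
Iteration 2: components of {Gear,Gizmo,Housing} -> Rod = 4*4 = 16, Shaft = 4*2 = 8.
Iteration 3: no further components; recursion stops.
SUM(total) = 1 + 4 + 1 + 5 + 8 + 16 = 35.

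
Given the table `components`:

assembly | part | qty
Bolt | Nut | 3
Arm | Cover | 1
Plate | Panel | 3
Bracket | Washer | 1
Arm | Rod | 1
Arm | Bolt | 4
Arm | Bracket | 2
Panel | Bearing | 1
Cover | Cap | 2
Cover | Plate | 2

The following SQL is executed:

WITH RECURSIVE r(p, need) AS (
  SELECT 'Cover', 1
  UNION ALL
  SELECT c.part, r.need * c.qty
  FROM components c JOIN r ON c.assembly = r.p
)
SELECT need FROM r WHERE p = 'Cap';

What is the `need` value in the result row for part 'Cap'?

Base: (Cover, need=1).
Iteration 1: components of {Cover} -> Cap = 1*2 = 2, Plate = 1*2 = 2.
Iteration 2: components of {Cap,Plate} -> Panel = 2*3 = 6.
Iteration 3: components of {Panel} -> Bearing = 6*1 = 6.
Iteration 4: no further components; recursion stops.

2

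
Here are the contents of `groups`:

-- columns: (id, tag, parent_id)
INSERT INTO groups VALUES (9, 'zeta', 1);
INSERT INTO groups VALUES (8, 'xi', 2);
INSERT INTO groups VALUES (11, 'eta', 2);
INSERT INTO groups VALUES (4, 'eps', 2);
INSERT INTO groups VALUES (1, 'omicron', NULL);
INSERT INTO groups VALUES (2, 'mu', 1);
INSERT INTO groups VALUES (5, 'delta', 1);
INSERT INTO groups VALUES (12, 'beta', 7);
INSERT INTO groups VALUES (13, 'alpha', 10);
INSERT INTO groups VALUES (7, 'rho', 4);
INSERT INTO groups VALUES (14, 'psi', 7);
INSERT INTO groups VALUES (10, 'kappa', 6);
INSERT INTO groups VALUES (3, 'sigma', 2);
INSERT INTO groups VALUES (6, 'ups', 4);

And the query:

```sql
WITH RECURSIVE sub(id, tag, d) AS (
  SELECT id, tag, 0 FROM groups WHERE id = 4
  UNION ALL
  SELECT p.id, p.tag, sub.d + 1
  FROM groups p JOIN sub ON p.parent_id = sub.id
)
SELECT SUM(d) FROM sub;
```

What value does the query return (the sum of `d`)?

11

Base: id=4 (eps) at d 0.
Iteration 1: rows with parent_id in {4} -> ups (id 6, d 1), rho (id 7, d 1).
Iteration 2: rows with parent_id in {6,7} -> kappa (id 10, d 2), beta (id 12, d 2), psi (id 14, d 2).
Iteration 3: rows with parent_id in {10,12,14} -> alpha (id 13, d 3).
Iteration 4: no rows with parent_id in {13}; recursion stops.
SUM(d) = 0 + 1 + 1 + 2 + 2 + 2 + 3 = 11.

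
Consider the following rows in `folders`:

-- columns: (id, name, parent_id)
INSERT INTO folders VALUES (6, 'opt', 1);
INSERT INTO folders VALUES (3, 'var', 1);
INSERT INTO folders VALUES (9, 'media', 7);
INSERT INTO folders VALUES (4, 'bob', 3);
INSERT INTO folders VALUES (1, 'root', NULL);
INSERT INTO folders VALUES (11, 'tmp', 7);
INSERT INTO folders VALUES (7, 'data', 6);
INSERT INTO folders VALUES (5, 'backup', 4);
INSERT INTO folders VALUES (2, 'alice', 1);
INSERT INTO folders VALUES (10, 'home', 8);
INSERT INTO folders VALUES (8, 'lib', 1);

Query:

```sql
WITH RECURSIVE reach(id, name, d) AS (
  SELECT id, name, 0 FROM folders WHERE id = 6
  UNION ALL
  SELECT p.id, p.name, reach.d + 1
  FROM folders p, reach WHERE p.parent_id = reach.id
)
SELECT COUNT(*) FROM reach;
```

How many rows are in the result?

4

Base: id=6 (opt) at d 0.
Iteration 1: rows with parent_id in {6} -> data (id 7, d 1).
Iteration 2: rows with parent_id in {7} -> media (id 9, d 2), tmp (id 11, d 2).
Iteration 3: no rows with parent_id in {9,11}; recursion stops.
Total rows emitted: 4.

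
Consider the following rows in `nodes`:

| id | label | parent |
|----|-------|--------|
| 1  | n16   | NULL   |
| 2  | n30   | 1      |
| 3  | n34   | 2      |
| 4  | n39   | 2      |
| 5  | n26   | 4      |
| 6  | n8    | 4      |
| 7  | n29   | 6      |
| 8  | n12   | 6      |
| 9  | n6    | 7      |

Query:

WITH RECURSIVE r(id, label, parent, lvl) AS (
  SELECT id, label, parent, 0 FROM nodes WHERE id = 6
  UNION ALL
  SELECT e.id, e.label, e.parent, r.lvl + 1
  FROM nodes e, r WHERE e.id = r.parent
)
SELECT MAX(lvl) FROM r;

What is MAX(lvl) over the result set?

Base: id=6 (n8), parent=4, lvl 0.
Iteration 1: join on id=4 -> n39 (id 4, parent=2, lvl 1).
Iteration 2: join on id=2 -> n30 (id 2, parent=1, lvl 2).
Iteration 3: join on id=1 -> n16 (id 1, parent=NULL, lvl 3).
Iteration 4: parent is NULL; no match; recursion stops.
lvl values: 0, 1, 2, 3; the maximum is 3.

3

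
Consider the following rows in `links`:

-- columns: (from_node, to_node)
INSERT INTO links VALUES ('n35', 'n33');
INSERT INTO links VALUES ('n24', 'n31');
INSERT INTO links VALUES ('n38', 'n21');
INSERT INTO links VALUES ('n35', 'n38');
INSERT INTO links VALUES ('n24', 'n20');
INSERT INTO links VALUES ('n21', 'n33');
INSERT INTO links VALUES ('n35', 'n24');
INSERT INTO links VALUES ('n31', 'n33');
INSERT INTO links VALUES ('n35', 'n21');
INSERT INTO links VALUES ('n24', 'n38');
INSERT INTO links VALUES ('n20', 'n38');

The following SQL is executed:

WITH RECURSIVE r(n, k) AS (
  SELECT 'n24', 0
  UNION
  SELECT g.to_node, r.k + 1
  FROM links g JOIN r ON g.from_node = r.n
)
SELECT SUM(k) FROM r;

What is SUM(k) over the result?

Base: (n24, k=0).
Iteration 1: edges from {n24} -> (n20, k=1), (n31, k=1), (n38, k=1).
Iteration 2: edges from {n20,n31,n38} -> (n21, k=2), (n33, k=2), (n38, k=2).
Iteration 3: edges from {n21,n33,n38} -> (n21, k=3), (n33, k=3).
Iteration 4: edges from {n21,n33} -> (n33, k=4).
Iteration 5: no outgoing edges from {n33}; recursion stops.
SUM(k) = 0 + 1 + 1 + 1 + 2 + 2 + 2 + 3 + 3 + 4 = 19.

19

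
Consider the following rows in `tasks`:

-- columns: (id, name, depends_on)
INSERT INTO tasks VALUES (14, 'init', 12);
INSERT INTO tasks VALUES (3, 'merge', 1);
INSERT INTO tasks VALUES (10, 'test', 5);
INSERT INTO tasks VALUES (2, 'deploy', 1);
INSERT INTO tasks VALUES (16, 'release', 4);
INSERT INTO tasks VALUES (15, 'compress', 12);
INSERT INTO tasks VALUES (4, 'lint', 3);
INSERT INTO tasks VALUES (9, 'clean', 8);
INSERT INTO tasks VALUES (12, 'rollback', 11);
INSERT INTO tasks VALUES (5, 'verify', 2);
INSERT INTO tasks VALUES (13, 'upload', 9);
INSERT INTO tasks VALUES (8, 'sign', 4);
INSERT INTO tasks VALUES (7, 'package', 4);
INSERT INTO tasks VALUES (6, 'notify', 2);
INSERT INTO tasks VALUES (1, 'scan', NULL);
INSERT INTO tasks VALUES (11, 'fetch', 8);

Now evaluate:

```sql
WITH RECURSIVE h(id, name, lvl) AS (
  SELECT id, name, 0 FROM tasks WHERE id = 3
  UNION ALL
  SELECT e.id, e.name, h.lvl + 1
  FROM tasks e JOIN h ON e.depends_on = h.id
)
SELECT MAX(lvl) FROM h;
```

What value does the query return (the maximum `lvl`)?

5

Base: id=3 (merge) at lvl 0.
Iteration 1: rows with depends_on in {3} -> lint (id 4, lvl 1).
Iteration 2: rows with depends_on in {4} -> package (id 7, lvl 2), sign (id 8, lvl 2), release (id 16, lvl 2).
Iteration 3: rows with depends_on in {7,8,16} -> clean (id 9, lvl 3), fetch (id 11, lvl 3).
Iteration 4: rows with depends_on in {9,11} -> rollback (id 12, lvl 4), upload (id 13, lvl 4).
Iteration 5: rows with depends_on in {12,13} -> init (id 14, lvl 5), compress (id 15, lvl 5).
Iteration 6: no rows with depends_on in {14,15}; recursion stops.
lvl values: 0, 1, 2, 2, 2, 3, 3, 4, 4, 5, 5; the maximum is 5.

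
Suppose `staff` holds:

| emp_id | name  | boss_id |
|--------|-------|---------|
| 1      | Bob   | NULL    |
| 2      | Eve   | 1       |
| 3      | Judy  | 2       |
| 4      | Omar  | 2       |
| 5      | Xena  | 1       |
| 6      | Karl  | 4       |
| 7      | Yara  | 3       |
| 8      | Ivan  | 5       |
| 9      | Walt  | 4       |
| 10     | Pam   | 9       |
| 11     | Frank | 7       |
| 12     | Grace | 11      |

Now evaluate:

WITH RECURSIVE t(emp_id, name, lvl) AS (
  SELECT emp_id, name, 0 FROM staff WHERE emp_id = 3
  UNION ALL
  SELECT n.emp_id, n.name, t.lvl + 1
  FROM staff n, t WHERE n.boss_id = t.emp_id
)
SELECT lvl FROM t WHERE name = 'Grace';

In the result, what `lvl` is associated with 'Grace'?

3

Base: emp_id=3 (Judy) at lvl 0.
Iteration 1: rows with boss_id in {3} -> Yara (id 7, lvl 1).
Iteration 2: rows with boss_id in {7} -> Frank (id 11, lvl 2).
Iteration 3: rows with boss_id in {11} -> Grace (id 12, lvl 3).
Iteration 4: no rows with boss_id in {12}; recursion stops.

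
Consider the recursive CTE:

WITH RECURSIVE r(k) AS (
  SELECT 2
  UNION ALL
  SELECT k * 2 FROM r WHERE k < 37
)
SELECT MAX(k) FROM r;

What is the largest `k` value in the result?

64

Base: k=2.
Iteration 1: 2 < 37 holds -> k = 2 * 2 = 4.
Iteration 2: 4 < 37 holds -> k = 4 * 2 = 8.
Iteration 3: 8 < 37 holds -> k = 8 * 2 = 16.
Iteration 4: 16 < 37 holds -> k = 16 * 2 = 32.
Iteration 5: 32 < 37 holds -> k = 32 * 2 = 64.
Iteration 6: 64 < 37 fails; recursion stops.
k values: 2, 4, 8, 16, 32, 64; the maximum is 64.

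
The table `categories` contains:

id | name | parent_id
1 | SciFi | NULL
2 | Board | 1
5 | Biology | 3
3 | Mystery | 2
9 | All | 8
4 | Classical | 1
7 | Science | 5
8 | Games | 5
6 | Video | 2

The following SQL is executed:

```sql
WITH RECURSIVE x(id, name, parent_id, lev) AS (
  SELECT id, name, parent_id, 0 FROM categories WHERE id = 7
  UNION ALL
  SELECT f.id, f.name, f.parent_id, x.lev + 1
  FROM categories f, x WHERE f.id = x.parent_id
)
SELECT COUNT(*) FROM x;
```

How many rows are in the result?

Base: id=7 (Science), parent_id=5, lev 0.
Iteration 1: join on id=5 -> Biology (id 5, parent_id=3, lev 1).
Iteration 2: join on id=3 -> Mystery (id 3, parent_id=2, lev 2).
Iteration 3: join on id=2 -> Board (id 2, parent_id=1, lev 3).
Iteration 4: join on id=1 -> SciFi (id 1, parent_id=NULL, lev 4).
Iteration 5: parent_id is NULL; no match; recursion stops.
Total rows emitted: 5.

5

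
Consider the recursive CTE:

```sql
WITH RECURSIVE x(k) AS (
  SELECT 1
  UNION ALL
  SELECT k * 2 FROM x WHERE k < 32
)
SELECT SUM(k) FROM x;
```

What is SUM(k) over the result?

Base: k=1.
Iteration 1: 1 < 32 holds -> k = 1 * 2 = 2.
Iteration 2: 2 < 32 holds -> k = 2 * 2 = 4.
Iteration 3: 4 < 32 holds -> k = 4 * 2 = 8.
Iteration 4: 8 < 32 holds -> k = 8 * 2 = 16.
Iteration 5: 16 < 32 holds -> k = 16 * 2 = 32.
Iteration 6: 32 < 32 fails; recursion stops.
SUM(k) = 1 + 2 + 4 + 8 + 16 + 32 = 63.

63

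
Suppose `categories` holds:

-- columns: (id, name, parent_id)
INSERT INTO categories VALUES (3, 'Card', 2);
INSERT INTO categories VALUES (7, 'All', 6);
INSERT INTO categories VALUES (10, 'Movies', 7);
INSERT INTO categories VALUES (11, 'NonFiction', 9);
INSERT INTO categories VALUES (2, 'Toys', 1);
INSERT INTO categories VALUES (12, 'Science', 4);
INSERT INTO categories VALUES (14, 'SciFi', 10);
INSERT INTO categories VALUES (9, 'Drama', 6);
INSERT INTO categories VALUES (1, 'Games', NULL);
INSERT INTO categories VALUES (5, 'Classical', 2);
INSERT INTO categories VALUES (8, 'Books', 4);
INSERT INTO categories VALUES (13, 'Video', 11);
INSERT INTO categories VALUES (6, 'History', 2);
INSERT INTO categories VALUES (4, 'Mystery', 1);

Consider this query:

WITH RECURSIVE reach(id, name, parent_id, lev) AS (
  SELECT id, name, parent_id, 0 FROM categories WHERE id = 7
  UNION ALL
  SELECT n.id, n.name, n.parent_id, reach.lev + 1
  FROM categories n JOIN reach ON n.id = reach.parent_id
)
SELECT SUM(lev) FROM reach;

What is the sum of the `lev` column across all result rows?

Base: id=7 (All), parent_id=6, lev 0.
Iteration 1: join on id=6 -> History (id 6, parent_id=2, lev 1).
Iteration 2: join on id=2 -> Toys (id 2, parent_id=1, lev 2).
Iteration 3: join on id=1 -> Games (id 1, parent_id=NULL, lev 3).
Iteration 4: parent_id is NULL; no match; recursion stops.
SUM(lev) = 0 + 1 + 2 + 3 = 6.

6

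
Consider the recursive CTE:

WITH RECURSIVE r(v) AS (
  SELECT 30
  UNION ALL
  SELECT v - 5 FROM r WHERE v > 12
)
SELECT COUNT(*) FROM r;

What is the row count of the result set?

Base: v=30.
Iteration 1: 30 > 12 holds -> v = 30 - 5 = 25.
Iteration 2: 25 > 12 holds -> v = 25 - 5 = 20.
Iteration 3: 20 > 12 holds -> v = 20 - 5 = 15.
Iteration 4: 15 > 12 holds -> v = 15 - 5 = 10.
Iteration 5: 10 > 12 fails; recursion stops.
Total rows emitted: 5.

5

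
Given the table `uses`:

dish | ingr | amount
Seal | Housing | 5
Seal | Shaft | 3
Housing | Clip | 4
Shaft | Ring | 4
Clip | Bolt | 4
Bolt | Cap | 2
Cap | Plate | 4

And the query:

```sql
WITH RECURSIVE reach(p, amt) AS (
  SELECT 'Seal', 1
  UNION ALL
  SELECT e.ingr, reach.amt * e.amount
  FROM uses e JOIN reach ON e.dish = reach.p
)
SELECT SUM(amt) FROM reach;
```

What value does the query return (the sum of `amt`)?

Base: (Seal, amt=1).
Iteration 1: components of {Seal} -> Housing = 1*5 = 5, Shaft = 1*3 = 3.
Iteration 2: components of {Housing,Shaft} -> Clip = 5*4 = 20, Ring = 3*4 = 12.
Iteration 3: components of {Clip,Ring} -> Bolt = 20*4 = 80.
Iteration 4: components of {Bolt} -> Cap = 80*2 = 160.
Iteration 5: components of {Cap} -> Plate = 160*4 = 640.
Iteration 6: no further components; recursion stops.
SUM(amt) = 1 + 5 + 3 + 20 + 12 + 80 + 160 + 640 = 921.

921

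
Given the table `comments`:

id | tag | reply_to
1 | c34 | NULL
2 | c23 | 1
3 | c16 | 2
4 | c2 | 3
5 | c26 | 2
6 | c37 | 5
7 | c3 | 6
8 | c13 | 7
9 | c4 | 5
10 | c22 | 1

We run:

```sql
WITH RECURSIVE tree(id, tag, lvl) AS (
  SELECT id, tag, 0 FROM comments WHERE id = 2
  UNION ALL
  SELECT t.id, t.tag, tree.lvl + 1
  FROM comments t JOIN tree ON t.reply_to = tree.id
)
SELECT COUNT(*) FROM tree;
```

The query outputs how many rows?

8

Base: id=2 (c23) at lvl 0.
Iteration 1: rows with reply_to in {2} -> c16 (id 3, lvl 1), c26 (id 5, lvl 1).
Iteration 2: rows with reply_to in {3,5} -> c2 (id 4, lvl 2), c37 (id 6, lvl 2), c4 (id 9, lvl 2).
Iteration 3: rows with reply_to in {4,6,9} -> c3 (id 7, lvl 3).
Iteration 4: rows with reply_to in {7} -> c13 (id 8, lvl 4).
Iteration 5: no rows with reply_to in {8}; recursion stops.
Total rows emitted: 8.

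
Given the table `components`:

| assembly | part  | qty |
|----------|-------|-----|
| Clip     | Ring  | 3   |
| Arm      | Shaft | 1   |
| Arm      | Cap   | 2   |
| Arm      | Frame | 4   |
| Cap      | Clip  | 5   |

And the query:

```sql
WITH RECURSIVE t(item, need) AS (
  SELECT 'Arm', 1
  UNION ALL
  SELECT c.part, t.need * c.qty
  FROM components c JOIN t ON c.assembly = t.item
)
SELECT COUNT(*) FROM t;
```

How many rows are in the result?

Base: (Arm, need=1).
Iteration 1: components of {Arm} -> Cap = 1*2 = 2, Frame = 1*4 = 4, Shaft = 1*1 = 1.
Iteration 2: components of {Cap,Frame,Shaft} -> Clip = 2*5 = 10.
Iteration 3: components of {Clip} -> Ring = 10*3 = 30.
Iteration 4: no further components; recursion stops.
Total rows emitted: 6.

6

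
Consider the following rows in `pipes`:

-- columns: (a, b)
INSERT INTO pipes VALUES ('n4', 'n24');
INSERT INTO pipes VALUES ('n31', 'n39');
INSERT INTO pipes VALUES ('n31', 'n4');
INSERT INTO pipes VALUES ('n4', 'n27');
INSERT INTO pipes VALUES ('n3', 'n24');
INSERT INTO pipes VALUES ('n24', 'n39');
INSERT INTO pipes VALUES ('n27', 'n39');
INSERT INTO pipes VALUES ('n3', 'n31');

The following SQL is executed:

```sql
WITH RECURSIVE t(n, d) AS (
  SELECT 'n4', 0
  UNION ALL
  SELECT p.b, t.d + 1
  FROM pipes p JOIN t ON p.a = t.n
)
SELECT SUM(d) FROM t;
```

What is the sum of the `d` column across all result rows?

6

Base: (n4, d=0).
Iteration 1: edges from {n4} -> (n24, d=1), (n27, d=1).
Iteration 2: edges from {n24,n27} -> (n39, d=2) x2. [UNION ALL keeps all 2 new rows, including repeats]
Iteration 3: no outgoing edges from {n39}; recursion stops.
SUM(d) = 0 + 1 + 1 + 2 + 2 = 6.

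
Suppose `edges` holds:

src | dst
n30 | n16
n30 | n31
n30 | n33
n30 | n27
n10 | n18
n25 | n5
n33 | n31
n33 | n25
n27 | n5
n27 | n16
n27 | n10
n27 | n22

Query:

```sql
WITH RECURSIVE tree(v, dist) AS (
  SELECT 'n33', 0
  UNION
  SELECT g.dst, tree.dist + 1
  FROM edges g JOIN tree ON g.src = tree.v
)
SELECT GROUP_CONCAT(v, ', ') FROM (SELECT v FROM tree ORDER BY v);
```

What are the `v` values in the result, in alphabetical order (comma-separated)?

Base: (n33, dist=0).
Iteration 1: edges from {n33} -> (n25, dist=1), (n31, dist=1).
Iteration 2: edges from {n25,n31} -> (n5, dist=2).
Iteration 3: no outgoing edges from {n5}; recursion stops.

n25, n31, n33, n5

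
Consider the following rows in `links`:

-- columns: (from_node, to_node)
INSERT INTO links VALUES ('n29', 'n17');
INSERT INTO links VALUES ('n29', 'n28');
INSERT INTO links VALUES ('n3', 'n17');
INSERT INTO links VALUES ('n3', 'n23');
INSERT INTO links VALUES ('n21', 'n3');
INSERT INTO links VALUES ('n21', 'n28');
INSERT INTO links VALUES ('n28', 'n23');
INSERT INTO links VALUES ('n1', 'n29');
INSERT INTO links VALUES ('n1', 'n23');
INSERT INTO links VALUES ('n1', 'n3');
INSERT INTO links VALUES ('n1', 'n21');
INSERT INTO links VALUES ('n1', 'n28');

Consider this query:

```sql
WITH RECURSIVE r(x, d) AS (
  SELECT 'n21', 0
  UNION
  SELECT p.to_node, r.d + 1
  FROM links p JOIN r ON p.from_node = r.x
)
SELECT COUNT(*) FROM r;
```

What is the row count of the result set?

Base: (n21, d=0).
Iteration 1: edges from {n21} -> (n28, d=1), (n3, d=1).
Iteration 2: edges from {n28,n3} -> (n17, d=2), (n23, d=2). [UNION drops 1 duplicate row(s)]
Iteration 3: no outgoing edges from {n17,n23}; recursion stops.
Total rows emitted: 5.

5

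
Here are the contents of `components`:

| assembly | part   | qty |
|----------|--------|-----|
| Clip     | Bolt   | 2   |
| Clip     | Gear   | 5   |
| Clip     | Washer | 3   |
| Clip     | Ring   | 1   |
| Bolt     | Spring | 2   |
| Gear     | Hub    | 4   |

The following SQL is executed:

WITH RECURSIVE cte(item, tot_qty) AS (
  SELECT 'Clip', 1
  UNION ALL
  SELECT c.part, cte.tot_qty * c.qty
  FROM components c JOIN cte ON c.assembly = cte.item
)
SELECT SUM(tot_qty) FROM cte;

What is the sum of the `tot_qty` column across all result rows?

36

Base: (Clip, tot_qty=1).
Iteration 1: components of {Clip} -> Bolt = 1*2 = 2, Gear = 1*5 = 5, Ring = 1*1 = 1, Washer = 1*3 = 3.
Iteration 2: components of {Bolt,Gear,Ring,Washer} -> Hub = 5*4 = 20, Spring = 2*2 = 4.
Iteration 3: no further components; recursion stops.
SUM(tot_qty) = 1 + 2 + 5 + 3 + 1 + 4 + 20 = 36.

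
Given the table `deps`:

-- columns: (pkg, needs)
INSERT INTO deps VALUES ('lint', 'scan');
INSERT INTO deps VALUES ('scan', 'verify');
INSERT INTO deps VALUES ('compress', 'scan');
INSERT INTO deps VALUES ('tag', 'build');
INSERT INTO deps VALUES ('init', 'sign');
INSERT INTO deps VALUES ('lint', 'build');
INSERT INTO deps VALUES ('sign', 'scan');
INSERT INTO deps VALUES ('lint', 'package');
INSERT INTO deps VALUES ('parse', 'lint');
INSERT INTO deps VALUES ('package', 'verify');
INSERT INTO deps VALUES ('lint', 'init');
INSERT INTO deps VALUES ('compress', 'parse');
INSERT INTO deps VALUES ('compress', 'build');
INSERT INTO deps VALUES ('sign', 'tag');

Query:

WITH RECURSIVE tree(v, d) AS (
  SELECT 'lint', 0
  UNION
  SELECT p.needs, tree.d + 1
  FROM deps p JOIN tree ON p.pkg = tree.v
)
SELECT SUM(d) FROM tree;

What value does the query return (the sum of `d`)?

Base: (lint, d=0).
Iteration 1: edges from {lint} -> (build, d=1), (init, d=1), (package, d=1), (scan, d=1).
Iteration 2: edges from {build,init,package,scan} -> (sign, d=2), (verify, d=2). [UNION drops 1 duplicate row(s)]
Iteration 3: edges from {sign,verify} -> (scan, d=3), (tag, d=3).
Iteration 4: edges from {scan,tag} -> (build, d=4), (verify, d=4).
Iteration 5: no outgoing edges from {build,verify}; recursion stops.
SUM(d) = 0 + 1 + 1 + 1 + 1 + 2 + 2 + 3 + 3 + 4 + 4 = 22.

22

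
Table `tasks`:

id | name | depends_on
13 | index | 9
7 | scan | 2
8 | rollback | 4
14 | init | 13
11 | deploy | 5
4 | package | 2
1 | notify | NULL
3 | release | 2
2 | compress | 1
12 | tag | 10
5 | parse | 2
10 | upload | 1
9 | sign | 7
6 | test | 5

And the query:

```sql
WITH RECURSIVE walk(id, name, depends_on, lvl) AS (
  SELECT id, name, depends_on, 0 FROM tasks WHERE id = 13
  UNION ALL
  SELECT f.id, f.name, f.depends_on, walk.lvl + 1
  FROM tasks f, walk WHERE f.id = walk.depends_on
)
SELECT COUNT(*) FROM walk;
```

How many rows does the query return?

5

Base: id=13 (index), depends_on=9, lvl 0.
Iteration 1: join on id=9 -> sign (id 9, depends_on=7, lvl 1).
Iteration 2: join on id=7 -> scan (id 7, depends_on=2, lvl 2).
Iteration 3: join on id=2 -> compress (id 2, depends_on=1, lvl 3).
Iteration 4: join on id=1 -> notify (id 1, depends_on=NULL, lvl 4).
Iteration 5: depends_on is NULL; no match; recursion stops.
Total rows emitted: 5.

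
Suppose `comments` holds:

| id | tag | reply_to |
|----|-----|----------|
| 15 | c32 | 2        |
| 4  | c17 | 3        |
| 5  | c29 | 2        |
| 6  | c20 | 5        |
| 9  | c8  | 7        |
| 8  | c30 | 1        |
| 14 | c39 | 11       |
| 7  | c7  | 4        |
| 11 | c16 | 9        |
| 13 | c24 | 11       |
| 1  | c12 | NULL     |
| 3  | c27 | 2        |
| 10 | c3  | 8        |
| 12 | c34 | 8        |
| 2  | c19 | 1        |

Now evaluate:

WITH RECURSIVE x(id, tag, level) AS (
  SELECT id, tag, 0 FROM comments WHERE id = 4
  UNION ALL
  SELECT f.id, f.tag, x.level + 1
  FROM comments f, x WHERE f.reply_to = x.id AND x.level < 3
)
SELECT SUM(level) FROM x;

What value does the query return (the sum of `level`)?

Base: id=4 (c17) at level 0.
Iteration 1: rows with reply_to in {4} -> c7 (id 7, level 1).
Iteration 2: rows with reply_to in {7} -> c8 (id 9, level 2).
Iteration 3: rows with reply_to in {9} -> c16 (id 11, level 3).
Iteration 4: level < 3 fails for all current rows; recursion stops.
SUM(level) = 0 + 1 + 2 + 3 = 6.

6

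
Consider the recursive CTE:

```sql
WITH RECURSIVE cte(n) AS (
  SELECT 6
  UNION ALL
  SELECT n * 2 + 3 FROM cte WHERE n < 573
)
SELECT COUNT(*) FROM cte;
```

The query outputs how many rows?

Base: n=6.
Iteration 1: 6 < 573 holds -> n = 6 * 2 + 3 = 15.
Iteration 2: 15 < 573 holds -> n = 15 * 2 + 3 = 33.
Iteration 3: 33 < 573 holds -> n = 33 * 2 + 3 = 69.
Iteration 4: 69 < 573 holds -> n = 69 * 2 + 3 = 141.
Iteration 5: 141 < 573 holds -> n = 141 * 2 + 3 = 285.
Iteration 6: 285 < 573 holds -> n = 285 * 2 + 3 = 573.
Iteration 7: 573 < 573 fails; recursion stops.
Total rows emitted: 7.

7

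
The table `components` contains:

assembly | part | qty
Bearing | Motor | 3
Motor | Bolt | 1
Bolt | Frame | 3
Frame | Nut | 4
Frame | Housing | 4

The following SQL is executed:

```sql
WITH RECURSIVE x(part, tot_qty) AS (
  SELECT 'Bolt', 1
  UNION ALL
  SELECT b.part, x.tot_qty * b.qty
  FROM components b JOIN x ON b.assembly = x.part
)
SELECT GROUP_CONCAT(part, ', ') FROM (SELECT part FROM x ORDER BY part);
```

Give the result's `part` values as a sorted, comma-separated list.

Base: (Bolt, tot_qty=1).
Iteration 1: components of {Bolt} -> Frame = 1*3 = 3.
Iteration 2: components of {Frame} -> Housing = 3*4 = 12, Nut = 3*4 = 12.
Iteration 3: no further components; recursion stops.

Bolt, Frame, Housing, Nut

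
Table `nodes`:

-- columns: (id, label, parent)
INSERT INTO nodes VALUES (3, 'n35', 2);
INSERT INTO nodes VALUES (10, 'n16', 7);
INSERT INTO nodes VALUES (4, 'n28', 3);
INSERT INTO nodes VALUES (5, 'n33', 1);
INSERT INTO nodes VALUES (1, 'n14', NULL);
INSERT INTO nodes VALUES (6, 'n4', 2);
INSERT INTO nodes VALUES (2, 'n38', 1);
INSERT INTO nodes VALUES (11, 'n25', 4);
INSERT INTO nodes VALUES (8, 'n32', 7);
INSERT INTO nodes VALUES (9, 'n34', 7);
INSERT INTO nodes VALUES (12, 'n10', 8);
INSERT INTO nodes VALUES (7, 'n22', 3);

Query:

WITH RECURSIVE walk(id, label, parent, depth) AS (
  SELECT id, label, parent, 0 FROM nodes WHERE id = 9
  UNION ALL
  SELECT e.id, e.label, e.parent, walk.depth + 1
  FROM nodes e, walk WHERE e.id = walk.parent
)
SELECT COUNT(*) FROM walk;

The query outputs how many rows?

5

Base: id=9 (n34), parent=7, depth 0.
Iteration 1: join on id=7 -> n22 (id 7, parent=3, depth 1).
Iteration 2: join on id=3 -> n35 (id 3, parent=2, depth 2).
Iteration 3: join on id=2 -> n38 (id 2, parent=1, depth 3).
Iteration 4: join on id=1 -> n14 (id 1, parent=NULL, depth 4).
Iteration 5: parent is NULL; no match; recursion stops.
Total rows emitted: 5.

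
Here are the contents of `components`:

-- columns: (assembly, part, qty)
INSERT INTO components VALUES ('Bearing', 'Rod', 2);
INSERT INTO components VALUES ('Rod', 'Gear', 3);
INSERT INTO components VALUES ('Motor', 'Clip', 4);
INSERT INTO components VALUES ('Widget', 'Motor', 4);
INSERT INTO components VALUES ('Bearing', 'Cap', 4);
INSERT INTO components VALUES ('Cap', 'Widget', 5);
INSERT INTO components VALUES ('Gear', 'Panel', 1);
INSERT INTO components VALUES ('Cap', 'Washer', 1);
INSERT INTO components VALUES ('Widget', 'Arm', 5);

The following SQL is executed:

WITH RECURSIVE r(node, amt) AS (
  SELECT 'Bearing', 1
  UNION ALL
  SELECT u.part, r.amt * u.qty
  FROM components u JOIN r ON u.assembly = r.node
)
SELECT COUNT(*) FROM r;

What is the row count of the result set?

Base: (Bearing, amt=1).
Iteration 1: components of {Bearing} -> Cap = 1*4 = 4, Rod = 1*2 = 2.
Iteration 2: components of {Cap,Rod} -> Gear = 2*3 = 6, Washer = 4*1 = 4, Widget = 4*5 = 20.
Iteration 3: components of {Gear,Washer,Widget} -> Arm = 20*5 = 100, Motor = 20*4 = 80, Panel = 6*1 = 6.
Iteration 4: components of {Arm,Motor,Panel} -> Clip = 80*4 = 320.
Iteration 5: no further components; recursion stops.
Total rows emitted: 10.

10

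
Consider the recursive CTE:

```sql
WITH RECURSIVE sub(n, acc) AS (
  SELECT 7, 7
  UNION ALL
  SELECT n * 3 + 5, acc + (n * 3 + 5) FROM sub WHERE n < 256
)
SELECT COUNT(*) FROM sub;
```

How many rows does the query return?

5

Base: n=7, acc=7.
Iteration 1: 7 < 256 holds -> n = 7 * 3 + 5 = 26, acc = 7 + 26 = 33.
Iteration 2: 26 < 256 holds -> n = 26 * 3 + 5 = 83, acc = 33 + 83 = 116.
Iteration 3: 83 < 256 holds -> n = 83 * 3 + 5 = 254, acc = 116 + 254 = 370.
Iteration 4: 254 < 256 holds -> n = 254 * 3 + 5 = 767, acc = 370 + 767 = 1137.
Iteration 5: 767 < 256 fails; recursion stops.
Total rows emitted: 5.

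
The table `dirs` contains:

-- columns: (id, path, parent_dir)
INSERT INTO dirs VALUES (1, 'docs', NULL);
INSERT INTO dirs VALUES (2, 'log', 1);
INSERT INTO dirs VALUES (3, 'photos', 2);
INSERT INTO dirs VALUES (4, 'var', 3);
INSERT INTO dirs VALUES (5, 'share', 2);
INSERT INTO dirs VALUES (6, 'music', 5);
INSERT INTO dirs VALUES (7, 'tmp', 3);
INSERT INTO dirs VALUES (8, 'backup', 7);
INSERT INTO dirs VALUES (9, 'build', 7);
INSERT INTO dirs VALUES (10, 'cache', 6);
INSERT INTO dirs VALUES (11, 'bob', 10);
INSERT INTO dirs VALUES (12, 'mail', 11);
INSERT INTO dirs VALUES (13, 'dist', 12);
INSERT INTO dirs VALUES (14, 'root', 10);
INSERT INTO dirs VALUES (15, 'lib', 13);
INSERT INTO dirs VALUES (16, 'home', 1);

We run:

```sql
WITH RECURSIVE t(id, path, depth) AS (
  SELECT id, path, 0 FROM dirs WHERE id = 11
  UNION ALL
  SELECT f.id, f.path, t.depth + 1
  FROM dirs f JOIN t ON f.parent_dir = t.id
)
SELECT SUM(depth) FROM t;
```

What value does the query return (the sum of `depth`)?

6

Base: id=11 (bob) at depth 0.
Iteration 1: rows with parent_dir in {11} -> mail (id 12, depth 1).
Iteration 2: rows with parent_dir in {12} -> dist (id 13, depth 2).
Iteration 3: rows with parent_dir in {13} -> lib (id 15, depth 3).
Iteration 4: no rows with parent_dir in {15}; recursion stops.
SUM(depth) = 0 + 1 + 2 + 3 = 6.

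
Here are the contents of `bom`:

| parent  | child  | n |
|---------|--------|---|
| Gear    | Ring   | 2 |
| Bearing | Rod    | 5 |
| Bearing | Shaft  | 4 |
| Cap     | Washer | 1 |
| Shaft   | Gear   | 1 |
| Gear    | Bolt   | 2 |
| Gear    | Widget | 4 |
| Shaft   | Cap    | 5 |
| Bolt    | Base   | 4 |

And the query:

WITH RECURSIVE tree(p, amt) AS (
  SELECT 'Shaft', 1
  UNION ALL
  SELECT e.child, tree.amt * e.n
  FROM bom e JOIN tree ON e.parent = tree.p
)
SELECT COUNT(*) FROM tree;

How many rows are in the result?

Base: (Shaft, amt=1).
Iteration 1: components of {Shaft} -> Cap = 1*5 = 5, Gear = 1*1 = 1.
Iteration 2: components of {Cap,Gear} -> Bolt = 1*2 = 2, Ring = 1*2 = 2, Washer = 5*1 = 5, Widget = 1*4 = 4.
Iteration 3: components of {Bolt,Ring,Washer,Widget} -> Base = 2*4 = 8.
Iteration 4: no further components; recursion stops.
Total rows emitted: 8.

8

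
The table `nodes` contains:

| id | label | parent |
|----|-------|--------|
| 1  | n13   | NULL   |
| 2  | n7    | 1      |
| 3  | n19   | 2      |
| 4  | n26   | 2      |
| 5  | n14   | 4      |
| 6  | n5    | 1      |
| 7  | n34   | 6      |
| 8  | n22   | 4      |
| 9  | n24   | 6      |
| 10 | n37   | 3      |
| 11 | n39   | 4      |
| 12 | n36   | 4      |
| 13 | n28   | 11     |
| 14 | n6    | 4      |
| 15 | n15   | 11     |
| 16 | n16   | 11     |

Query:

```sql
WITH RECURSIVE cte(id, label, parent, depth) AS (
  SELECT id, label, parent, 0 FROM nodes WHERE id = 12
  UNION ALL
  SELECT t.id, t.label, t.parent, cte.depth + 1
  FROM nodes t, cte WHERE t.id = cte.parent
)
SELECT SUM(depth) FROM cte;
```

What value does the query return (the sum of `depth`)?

Base: id=12 (n36), parent=4, depth 0.
Iteration 1: join on id=4 -> n26 (id 4, parent=2, depth 1).
Iteration 2: join on id=2 -> n7 (id 2, parent=1, depth 2).
Iteration 3: join on id=1 -> n13 (id 1, parent=NULL, depth 3).
Iteration 4: parent is NULL; no match; recursion stops.
SUM(depth) = 0 + 1 + 2 + 3 = 6.

6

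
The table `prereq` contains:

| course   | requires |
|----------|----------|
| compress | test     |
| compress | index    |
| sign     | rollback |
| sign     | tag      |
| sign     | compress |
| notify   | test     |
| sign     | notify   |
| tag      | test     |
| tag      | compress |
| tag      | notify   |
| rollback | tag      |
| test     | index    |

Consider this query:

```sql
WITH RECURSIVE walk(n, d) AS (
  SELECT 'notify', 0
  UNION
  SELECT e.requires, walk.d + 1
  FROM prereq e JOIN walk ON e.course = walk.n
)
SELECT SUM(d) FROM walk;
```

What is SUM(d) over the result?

Base: (notify, d=0).
Iteration 1: edges from {notify} -> (test, d=1).
Iteration 2: edges from {test} -> (index, d=2).
Iteration 3: no outgoing edges from {index}; recursion stops.
SUM(d) = 0 + 1 + 2 = 3.

3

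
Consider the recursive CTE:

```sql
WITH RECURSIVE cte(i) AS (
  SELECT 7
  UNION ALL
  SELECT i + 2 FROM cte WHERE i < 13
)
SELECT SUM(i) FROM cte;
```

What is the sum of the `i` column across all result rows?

Base: i=7.
Iteration 1: 7 < 13 holds -> i = 7 + 2 = 9.
Iteration 2: 9 < 13 holds -> i = 9 + 2 = 11.
Iteration 3: 11 < 13 holds -> i = 11 + 2 = 13.
Iteration 4: 13 < 13 fails; recursion stops.
SUM(i) = 7 + 9 + 11 + 13 = 40.

40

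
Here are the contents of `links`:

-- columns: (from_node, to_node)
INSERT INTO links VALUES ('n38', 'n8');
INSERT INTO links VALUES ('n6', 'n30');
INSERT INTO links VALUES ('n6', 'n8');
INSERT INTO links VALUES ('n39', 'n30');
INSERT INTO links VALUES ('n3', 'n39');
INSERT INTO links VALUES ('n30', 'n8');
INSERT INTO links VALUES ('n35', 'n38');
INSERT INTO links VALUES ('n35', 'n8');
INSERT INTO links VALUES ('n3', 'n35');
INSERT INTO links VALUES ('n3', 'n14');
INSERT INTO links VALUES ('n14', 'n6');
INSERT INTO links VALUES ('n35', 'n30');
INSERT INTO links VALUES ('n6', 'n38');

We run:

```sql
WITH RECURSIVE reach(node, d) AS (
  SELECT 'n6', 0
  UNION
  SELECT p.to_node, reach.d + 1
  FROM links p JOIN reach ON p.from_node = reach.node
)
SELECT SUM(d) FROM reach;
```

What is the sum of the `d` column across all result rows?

Base: (n6, d=0).
Iteration 1: edges from {n6} -> (n30, d=1), (n38, d=1), (n8, d=1).
Iteration 2: edges from {n30,n38,n8} -> (n8, d=2). [UNION drops 1 duplicate row(s)]
Iteration 3: no outgoing edges from {n8}; recursion stops.
SUM(d) = 0 + 1 + 1 + 1 + 2 = 5.

5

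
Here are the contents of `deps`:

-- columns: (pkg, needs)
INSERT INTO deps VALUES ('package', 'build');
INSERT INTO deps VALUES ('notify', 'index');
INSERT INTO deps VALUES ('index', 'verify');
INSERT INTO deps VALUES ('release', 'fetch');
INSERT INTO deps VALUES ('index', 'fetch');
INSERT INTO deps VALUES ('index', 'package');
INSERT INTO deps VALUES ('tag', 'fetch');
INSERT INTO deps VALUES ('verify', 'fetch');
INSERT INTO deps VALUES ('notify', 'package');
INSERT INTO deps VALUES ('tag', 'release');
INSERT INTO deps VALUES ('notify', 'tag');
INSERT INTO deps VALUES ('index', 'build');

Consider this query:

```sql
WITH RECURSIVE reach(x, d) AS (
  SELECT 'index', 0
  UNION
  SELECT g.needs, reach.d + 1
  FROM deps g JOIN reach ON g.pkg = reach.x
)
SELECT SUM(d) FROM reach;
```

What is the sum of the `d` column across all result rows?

Base: (index, d=0).
Iteration 1: edges from {index} -> (build, d=1), (fetch, d=1), (package, d=1), (verify, d=1).
Iteration 2: edges from {build,fetch,package,verify} -> (build, d=2), (fetch, d=2).
Iteration 3: no outgoing edges from {build,fetch}; recursion stops.
SUM(d) = 0 + 1 + 1 + 1 + 1 + 2 + 2 = 8.

8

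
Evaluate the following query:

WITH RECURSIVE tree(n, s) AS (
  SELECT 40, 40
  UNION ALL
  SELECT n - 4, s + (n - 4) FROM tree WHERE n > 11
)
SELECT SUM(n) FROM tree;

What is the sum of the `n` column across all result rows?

216

Base: n=40, s=40.
Iteration 1: 40 > 11 holds -> n = 40 - 4 = 36, s = 40 + 36 = 76.
Iteration 2: 36 > 11 holds -> n = 36 - 4 = 32, s = 76 + 32 = 108.
Iteration 3: 32 > 11 holds -> n = 32 - 4 = 28, s = 108 + 28 = 136.
Iteration 4: 28 > 11 holds -> n = 28 - 4 = 24, s = 136 + 24 = 160.
Iteration 5: 24 > 11 holds -> n = 24 - 4 = 20, s = 160 + 20 = 180.
Iteration 6: 20 > 11 holds -> n = 20 - 4 = 16, s = 180 + 16 = 196.
Iteration 7: 16 > 11 holds -> n = 16 - 4 = 12, s = 196 + 12 = 208.
Iteration 8: 12 > 11 holds -> n = 12 - 4 = 8, s = 208 + 8 = 216.
Iteration 9: 8 > 11 fails; recursion stops.
SUM(n) = 40 + 36 + 32 + 28 + 24 + 20 + 16 + 12 + 8 = 216.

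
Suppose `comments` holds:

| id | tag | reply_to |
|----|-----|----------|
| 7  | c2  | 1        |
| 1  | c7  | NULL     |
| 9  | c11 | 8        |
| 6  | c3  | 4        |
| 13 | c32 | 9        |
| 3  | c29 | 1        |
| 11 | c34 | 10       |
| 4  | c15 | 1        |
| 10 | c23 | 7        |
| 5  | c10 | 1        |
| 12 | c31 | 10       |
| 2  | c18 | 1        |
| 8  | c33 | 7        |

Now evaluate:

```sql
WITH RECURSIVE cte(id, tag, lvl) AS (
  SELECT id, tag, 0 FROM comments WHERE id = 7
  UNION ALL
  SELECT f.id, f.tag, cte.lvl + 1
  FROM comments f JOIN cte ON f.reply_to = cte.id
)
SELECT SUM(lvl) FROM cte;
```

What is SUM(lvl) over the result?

Base: id=7 (c2) at lvl 0.
Iteration 1: rows with reply_to in {7} -> c33 (id 8, lvl 1), c23 (id 10, lvl 1).
Iteration 2: rows with reply_to in {8,10} -> c11 (id 9, lvl 2), c34 (id 11, lvl 2), c31 (id 12, lvl 2).
Iteration 3: rows with reply_to in {9,11,12} -> c32 (id 13, lvl 3).
Iteration 4: no rows with reply_to in {13}; recursion stops.
SUM(lvl) = 0 + 1 + 1 + 2 + 2 + 2 + 3 = 11.

11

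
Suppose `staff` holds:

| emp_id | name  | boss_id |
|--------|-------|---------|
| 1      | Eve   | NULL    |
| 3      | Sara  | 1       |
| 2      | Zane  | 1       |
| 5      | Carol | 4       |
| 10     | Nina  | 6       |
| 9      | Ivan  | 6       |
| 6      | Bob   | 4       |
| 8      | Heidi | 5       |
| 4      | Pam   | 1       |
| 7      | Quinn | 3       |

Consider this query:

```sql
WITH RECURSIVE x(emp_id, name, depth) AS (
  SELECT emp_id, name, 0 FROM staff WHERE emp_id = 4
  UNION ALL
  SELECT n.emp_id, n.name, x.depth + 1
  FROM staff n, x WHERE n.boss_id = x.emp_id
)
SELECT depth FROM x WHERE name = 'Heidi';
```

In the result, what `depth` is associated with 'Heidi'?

2

Base: emp_id=4 (Pam) at depth 0.
Iteration 1: rows with boss_id in {4} -> Carol (id 5, depth 1), Bob (id 6, depth 1).
Iteration 2: rows with boss_id in {5,6} -> Heidi (id 8, depth 2), Ivan (id 9, depth 2), Nina (id 10, depth 2).
Iteration 3: no rows with boss_id in {8,9,10}; recursion stops.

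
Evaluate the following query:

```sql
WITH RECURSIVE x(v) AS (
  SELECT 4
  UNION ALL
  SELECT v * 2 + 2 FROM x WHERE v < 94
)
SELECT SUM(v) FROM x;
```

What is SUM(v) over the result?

176

Base: v=4.
Iteration 1: 4 < 94 holds -> v = 4 * 2 + 2 = 10.
Iteration 2: 10 < 94 holds -> v = 10 * 2 + 2 = 22.
Iteration 3: 22 < 94 holds -> v = 22 * 2 + 2 = 46.
Iteration 4: 46 < 94 holds -> v = 46 * 2 + 2 = 94.
Iteration 5: 94 < 94 fails; recursion stops.
SUM(v) = 4 + 10 + 22 + 46 + 94 = 176.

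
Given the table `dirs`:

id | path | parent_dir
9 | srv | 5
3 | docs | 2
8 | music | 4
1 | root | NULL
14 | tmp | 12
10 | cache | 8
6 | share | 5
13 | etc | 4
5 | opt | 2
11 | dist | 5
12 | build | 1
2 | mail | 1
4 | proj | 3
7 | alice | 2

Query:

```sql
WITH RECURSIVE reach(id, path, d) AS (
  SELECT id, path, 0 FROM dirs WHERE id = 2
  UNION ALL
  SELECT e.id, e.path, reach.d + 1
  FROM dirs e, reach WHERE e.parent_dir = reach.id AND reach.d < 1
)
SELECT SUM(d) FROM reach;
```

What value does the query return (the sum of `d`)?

3

Base: id=2 (mail) at d 0.
Iteration 1: rows with parent_dir in {2} -> docs (id 3, d 1), opt (id 5, d 1), alice (id 7, d 1).
Iteration 2: d < 1 fails for all current rows; recursion stops.
SUM(d) = 0 + 1 + 1 + 1 = 3.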